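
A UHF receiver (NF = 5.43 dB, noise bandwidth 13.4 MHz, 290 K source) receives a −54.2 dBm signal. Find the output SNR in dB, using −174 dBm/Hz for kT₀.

43.1 dB

Noise floor: N = −174 + 10 log₁₀(B) + NF
10 log₁₀(1.34×10⁷) = 71.27 dB
N = −174 + 71.27 + 5.43 = −97.30 dBm
SNR = P_sig − N = −54.2 − (−97.30) = 43.10 dB → 43.1 dB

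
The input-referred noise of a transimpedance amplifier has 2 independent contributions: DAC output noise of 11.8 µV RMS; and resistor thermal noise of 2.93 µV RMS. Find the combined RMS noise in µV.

Uncorrelated sources add in power (mean-square): V_tot = √(ΣV_i²)
V_tot = √[(1.18×10⁻⁵)² + (2.93×10⁻⁶)²] = 1.22×10⁻⁵ V = 12.2 µV

12.2 µV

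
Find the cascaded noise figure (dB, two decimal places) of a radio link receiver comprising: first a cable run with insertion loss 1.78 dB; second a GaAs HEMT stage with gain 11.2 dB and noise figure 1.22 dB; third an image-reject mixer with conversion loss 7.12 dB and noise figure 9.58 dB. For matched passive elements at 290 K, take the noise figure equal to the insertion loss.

4.65 dB

Convert to linear (a loss of L dB is a gain of −L dB): F_i = 10^(NF_i/10), G_i = 10^(G_i,dB/10)
  Stage 1: F_1 = 10^(1.78/10) = 1.507, G_1 = 10^(−1.78/10) = 0.6637
  Stage 2: F_2 = 10^(1.22/10) = 1.324, G_2 = 10^(11.2/10) = 13.18
  Stage 3: F_3 = 10^(9.58/10) = 9.078, G_3 = 10^(−7.12/10) = 0.1941
Friis cascade:
  F = 1.507 + (1.324 − 1)/0.6637 + (9.078 − 1)/8.750 = 2.919
NF = 10 log₁₀(2.919) = 4.65 dB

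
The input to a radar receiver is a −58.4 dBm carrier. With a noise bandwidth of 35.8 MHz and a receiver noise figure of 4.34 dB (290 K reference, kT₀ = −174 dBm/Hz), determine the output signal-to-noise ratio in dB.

Noise floor: N = −174 + 10 log₁₀(B) + NF
10 log₁₀(3.58×10⁷) = 75.54 dB
N = −174 + 75.54 + 4.34 = −94.12 dBm
SNR = P_sig − N = −58.4 − (−94.12) = 35.72 dB → 35.7 dB

35.7 dB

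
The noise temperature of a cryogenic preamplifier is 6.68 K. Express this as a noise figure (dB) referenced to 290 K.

F = 1 + T_e/T₀ = 1 + 6.68/290 = 1.02303
NF = 10 log₁₀(1.02303) = 0.099 dB

0.099 dB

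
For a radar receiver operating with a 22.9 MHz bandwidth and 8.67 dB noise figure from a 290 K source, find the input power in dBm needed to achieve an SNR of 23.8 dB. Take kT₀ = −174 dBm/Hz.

−67.9 dBm

Sensitivity = −174 + 10 log₁₀(B) + NF + SNR_min
= −174 + 73.6 + 8.67 + 23.8
= −67.93 dBm → −67.9 dBm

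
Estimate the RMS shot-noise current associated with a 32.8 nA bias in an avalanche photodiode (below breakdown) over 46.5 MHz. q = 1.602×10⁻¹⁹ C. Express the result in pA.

I_n = √(2qI·B)
2qI·B = 2 × 1.602×10⁻¹⁹ × 3.28×10⁻⁸ × 4.65×10⁷ = 4.89×10⁻¹⁹ A²
I_n = √(4.89×10⁻¹⁹) = 6.99×10⁻¹⁰ A = 699 pA

699 pA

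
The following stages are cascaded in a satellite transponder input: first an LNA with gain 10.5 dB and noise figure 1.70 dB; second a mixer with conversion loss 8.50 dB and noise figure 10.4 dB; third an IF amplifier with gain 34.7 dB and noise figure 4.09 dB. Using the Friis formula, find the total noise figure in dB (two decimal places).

5.26 dB

Convert to linear (a loss of L dB is a gain of −L dB): F_i = 10^(NF_i/10), G_i = 10^(G_i,dB/10)
  Stage 1: F_1 = 10^(1.70/10) = 1.479, G_1 = 10^(10.5/10) = 11.22
  Stage 2: F_2 = 10^(10.4/10) = 10.96, G_2 = 10^(−8.50/10) = 0.1413
  Stage 3: F_3 = 10^(4.09/10) = 2.564, G_3 = 10^(34.7/10) = 2951
Friis cascade:
  F = 1.479 + (10.96 − 1)/11.22 + (2.564 − 1)/1.585 = 3.354
NF = 10 log₁₀(3.354) = 5.26 dB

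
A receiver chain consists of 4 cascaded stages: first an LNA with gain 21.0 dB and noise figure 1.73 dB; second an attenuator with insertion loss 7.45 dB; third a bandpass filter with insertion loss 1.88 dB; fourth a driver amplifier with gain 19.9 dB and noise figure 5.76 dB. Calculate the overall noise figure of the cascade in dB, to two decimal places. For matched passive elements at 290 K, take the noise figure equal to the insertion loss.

2.40 dB

Convert to linear (a loss of L dB is a gain of −L dB): F_i = 10^(NF_i/10), G_i = 10^(G_i,dB/10)
  Stage 1: F_1 = 10^(1.73/10) = 1.489, G_1 = 10^(21.0/10) = 125.9
  Stage 2: F_2 = 10^(7.45/10) = 5.559, G_2 = 10^(−7.45/10) = 0.1799
  Stage 3: F_3 = 10^(1.88/10) = 1.542, G_3 = 10^(−1.88/10) = 0.6486
  Stage 4: F_4 = 10^(5.76/10) = 3.767, G_4 = 10^(19.9/10) = 97.72
Friis cascade:
  F = 1.489 + (5.559 − 1)/125.9 + (1.542 − 1)/22.65 + (3.767 − 1)/14.69 = 1.738
NF = 10 log₁₀(1.738) = 2.40 dB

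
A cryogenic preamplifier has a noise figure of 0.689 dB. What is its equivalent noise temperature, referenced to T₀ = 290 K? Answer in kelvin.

F = 10^(0.689/10) = 1.17193
T_e = (F − 1)·T₀ = (1.17193 − 1) × 290 = 49.9 K

49.9 K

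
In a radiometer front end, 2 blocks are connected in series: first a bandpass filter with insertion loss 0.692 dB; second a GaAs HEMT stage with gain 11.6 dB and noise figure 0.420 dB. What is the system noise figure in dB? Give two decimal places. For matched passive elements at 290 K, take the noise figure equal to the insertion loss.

Convert to linear (a loss of L dB is a gain of −L dB): F_i = 10^(NF_i/10), G_i = 10^(G_i,dB/10)
  Stage 1: F_1 = 10^(0.692/10) = 1.173, G_1 = 10^(−0.692/10) = 0.8527
  Stage 2: F_2 = 10^(0.420/10) = 1.102, G_2 = 10^(11.6/10) = 14.45
Friis cascade:
  F = 1.173 + (1.102 − 1)/0.8527 = 1.292
NF = 10 log₁₀(1.292) = 1.11 dB

1.11 dB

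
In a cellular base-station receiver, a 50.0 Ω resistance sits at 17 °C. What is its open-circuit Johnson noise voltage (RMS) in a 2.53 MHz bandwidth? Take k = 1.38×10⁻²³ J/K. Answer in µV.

1.42 µV

T = 17 °C + 273.15 = 290.15 K
V_n = √(4kTRB)
4kTRB = 4 × 1.38×10⁻²³ × 290.15 × 5.00×10¹ × 2.53×10⁶ = 2.03×10⁻¹² V²
V_n = √(2.03×10⁻¹²) = 1.42×10⁻⁶ V = 1.42 µV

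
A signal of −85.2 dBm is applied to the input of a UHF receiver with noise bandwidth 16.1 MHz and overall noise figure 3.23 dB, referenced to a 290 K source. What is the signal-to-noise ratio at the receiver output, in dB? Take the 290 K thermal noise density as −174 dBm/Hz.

Noise floor: N = −174 + 10 log₁₀(B) + NF
10 log₁₀(1.61×10⁷) = 72.07 dB
N = −174 + 72.07 + 3.23 = −98.70 dBm
SNR = P_sig − N = −85.2 − (−98.70) = 13.50 dB → 13.5 dB

13.5 dB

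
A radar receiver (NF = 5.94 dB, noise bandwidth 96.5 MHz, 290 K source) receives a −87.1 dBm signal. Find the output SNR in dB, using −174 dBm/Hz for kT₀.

1.1 dB

Noise floor: N = −174 + 10 log₁₀(B) + NF
10 log₁₀(9.65×10⁷) = 79.85 dB
N = −174 + 79.85 + 5.94 = −88.21 dBm
SNR = P_sig − N = −87.1 − (−88.21) = 1.11 dB → 1.1 dB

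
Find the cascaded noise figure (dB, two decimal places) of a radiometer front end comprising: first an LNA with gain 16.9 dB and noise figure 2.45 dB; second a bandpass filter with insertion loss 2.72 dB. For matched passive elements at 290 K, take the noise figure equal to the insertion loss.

2.49 dB

Convert to linear (a loss of L dB is a gain of −L dB): F_i = 10^(NF_i/10), G_i = 10^(G_i,dB/10)
  Stage 1: F_1 = 10^(2.45/10) = 1.758, G_1 = 10^(16.9/10) = 48.98
  Stage 2: F_2 = 10^(2.72/10) = 1.871, G_2 = 10^(−2.72/10) = 0.5346
Friis cascade:
  F = 1.758 + (1.871 − 1)/48.98 = 1.776
NF = 10 log₁₀(1.776) = 2.49 dB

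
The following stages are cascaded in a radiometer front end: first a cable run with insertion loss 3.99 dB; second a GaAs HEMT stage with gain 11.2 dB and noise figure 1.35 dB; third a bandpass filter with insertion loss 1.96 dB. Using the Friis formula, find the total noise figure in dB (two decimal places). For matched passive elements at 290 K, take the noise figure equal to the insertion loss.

5.48 dB

Convert to linear (a loss of L dB is a gain of −L dB): F_i = 10^(NF_i/10), G_i = 10^(G_i,dB/10)
  Stage 1: F_1 = 10^(3.99/10) = 2.506, G_1 = 10^(−3.99/10) = 0.3990
  Stage 2: F_2 = 10^(1.35/10) = 1.365, G_2 = 10^(11.2/10) = 13.18
  Stage 3: F_3 = 10^(1.96/10) = 1.570, G_3 = 10^(−1.96/10) = 0.6368
Friis cascade:
  F = 2.506 + (1.365 − 1)/0.3990 + (1.570 − 1)/5.260 = 3.528
NF = 10 log₁₀(3.528) = 5.48 dB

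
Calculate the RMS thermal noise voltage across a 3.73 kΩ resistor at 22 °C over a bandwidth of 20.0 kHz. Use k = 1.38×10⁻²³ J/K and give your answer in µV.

1.10 µV

T = 22 °C + 273.15 = 295.15 K
V_n = √(4kTRB)
4kTRB = 4 × 1.38×10⁻²³ × 295.15 × 3.73×10³ × 2.00×10⁴ = 1.22×10⁻¹² V²
V_n = √(1.22×10⁻¹²) = 1.10×10⁻⁶ V = 1.10 µV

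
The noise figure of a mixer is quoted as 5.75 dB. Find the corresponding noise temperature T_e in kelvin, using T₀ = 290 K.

F = 10^(5.75/10) = 3.75837
T_e = (F − 1)·T₀ = (3.75837 − 1) × 290 = 800 K

800 K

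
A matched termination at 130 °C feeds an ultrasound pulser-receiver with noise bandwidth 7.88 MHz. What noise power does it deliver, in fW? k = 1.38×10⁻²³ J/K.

43.8 fW

T = 130 °C + 273.15 = 403.15 K
P_n = kTB = 1.38×10⁻²³ × 403.15 × 7.88×10⁶ = 4.38×10⁻¹⁴ W = 43.8 fW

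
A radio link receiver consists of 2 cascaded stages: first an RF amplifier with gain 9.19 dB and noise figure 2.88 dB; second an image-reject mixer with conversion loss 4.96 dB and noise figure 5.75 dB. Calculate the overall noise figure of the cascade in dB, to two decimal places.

3.57 dB

Convert to linear (a loss of L dB is a gain of −L dB): F_i = 10^(NF_i/10), G_i = 10^(G_i,dB/10)
  Stage 1: F_1 = 10^(2.88/10) = 1.941, G_1 = 10^(9.19/10) = 8.299
  Stage 2: F_2 = 10^(5.75/10) = 3.758, G_2 = 10^(−4.96/10) = 0.3192
Friis cascade:
  F = 1.941 + (3.758 − 1)/8.299 = 2.273
NF = 10 log₁₀(2.273) = 3.57 dB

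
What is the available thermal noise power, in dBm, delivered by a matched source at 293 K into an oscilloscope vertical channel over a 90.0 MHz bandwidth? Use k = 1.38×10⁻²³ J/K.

−94.4 dBm

P_n = kTB = 1.38×10⁻²³ × 293 × 9.00×10⁷ = 3.64×10⁻¹³ W
In dBm: 10 log₁₀(3.64×10⁻¹³ / 10⁻³) = −94.4 dBm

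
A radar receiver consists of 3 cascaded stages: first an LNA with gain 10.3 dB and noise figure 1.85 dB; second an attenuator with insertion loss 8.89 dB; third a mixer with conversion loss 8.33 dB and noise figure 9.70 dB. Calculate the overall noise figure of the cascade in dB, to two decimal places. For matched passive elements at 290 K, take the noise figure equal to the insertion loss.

Convert to linear (a loss of L dB is a gain of −L dB): F_i = 10^(NF_i/10), G_i = 10^(G_i,dB/10)
  Stage 1: F_1 = 10^(1.85/10) = 1.531, G_1 = 10^(10.3/10) = 10.72
  Stage 2: F_2 = 10^(8.89/10) = 7.745, G_2 = 10^(−8.89/10) = 0.1291
  Stage 3: F_3 = 10^(9.70/10) = 9.333, G_3 = 10^(−8.33/10) = 0.1469
Friis cascade:
  F = 1.531 + (7.745 − 1)/10.72 + (9.333 − 1)/1.384 = 8.183
NF = 10 log₁₀(8.183) = 9.13 dB

9.13 dB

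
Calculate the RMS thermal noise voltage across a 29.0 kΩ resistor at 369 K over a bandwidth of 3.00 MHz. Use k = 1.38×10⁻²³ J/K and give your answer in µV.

V_n = √(4kTRB)
4kTRB = 4 × 1.38×10⁻²³ × 369 × 2.90×10⁴ × 3.00×10⁶ = 1.77×10⁻⁹ V²
V_n = √(1.77×10⁻⁹) = 4.21×10⁻⁵ V = 42.1 µV

42.1 µV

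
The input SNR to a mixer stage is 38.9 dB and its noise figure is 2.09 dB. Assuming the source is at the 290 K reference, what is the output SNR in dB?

By definition F = SNR_in/SNR_out, so in dB: SNR_out = SNR_in − NF
SNR_out = 38.9 − 2.09 = 36.81 dB

36.81 dB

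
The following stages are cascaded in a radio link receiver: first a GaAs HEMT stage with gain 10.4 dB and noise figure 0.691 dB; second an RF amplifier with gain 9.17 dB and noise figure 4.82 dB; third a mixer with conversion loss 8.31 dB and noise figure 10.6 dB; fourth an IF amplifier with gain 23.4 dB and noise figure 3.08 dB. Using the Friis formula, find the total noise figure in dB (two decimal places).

Convert to linear (a loss of L dB is a gain of −L dB): F_i = 10^(NF_i/10), G_i = 10^(G_i,dB/10)
  Stage 1: F_1 = 10^(0.691/10) = 1.172, G_1 = 10^(10.4/10) = 10.96
  Stage 2: F_2 = 10^(4.82/10) = 3.034, G_2 = 10^(9.17/10) = 8.260
  Stage 3: F_3 = 10^(10.6/10) = 11.48, G_3 = 10^(−8.31/10) = 0.1476
  Stage 4: F_4 = 10^(3.08/10) = 2.032, G_4 = 10^(23.4/10) = 218.8
Friis cascade:
  F = 1.172 + (3.034 − 1)/10.96 + (11.48 − 1)/90.57 + (2.032 − 1)/13.37 = 1.551
NF = 10 log₁₀(1.551) = 1.91 dB

1.91 dB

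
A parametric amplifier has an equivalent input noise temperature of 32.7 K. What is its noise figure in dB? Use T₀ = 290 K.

F = 1 + T_e/T₀ = 1 + 32.7/290 = 1.11276
NF = 10 log₁₀(1.11276) = 0.464 dB

0.464 dB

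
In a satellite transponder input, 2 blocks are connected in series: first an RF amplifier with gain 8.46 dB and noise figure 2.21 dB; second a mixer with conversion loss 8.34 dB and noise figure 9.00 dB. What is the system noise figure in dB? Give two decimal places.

Convert to linear (a loss of L dB is a gain of −L dB): F_i = 10^(NF_i/10), G_i = 10^(G_i,dB/10)
  Stage 1: F_1 = 10^(2.21/10) = 1.663, G_1 = 10^(8.46/10) = 7.015
  Stage 2: F_2 = 10^(9.00/10) = 7.943, G_2 = 10^(−8.34/10) = 0.1466
Friis cascade:
  F = 1.663 + (7.943 − 1)/7.015 = 2.653
NF = 10 log₁₀(2.653) = 4.24 dB

4.24 dB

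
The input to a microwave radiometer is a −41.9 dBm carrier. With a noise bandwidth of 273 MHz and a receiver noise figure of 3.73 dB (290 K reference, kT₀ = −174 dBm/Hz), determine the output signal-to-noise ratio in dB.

44.0 dB

Noise floor: N = −174 + 10 log₁₀(B) + NF
10 log₁₀(2.73×10⁸) = 84.36 dB
N = −174 + 84.36 + 3.73 = −85.91 dBm
SNR = P_sig − N = −41.9 − (−85.91) = 44.01 dB → 44.0 dB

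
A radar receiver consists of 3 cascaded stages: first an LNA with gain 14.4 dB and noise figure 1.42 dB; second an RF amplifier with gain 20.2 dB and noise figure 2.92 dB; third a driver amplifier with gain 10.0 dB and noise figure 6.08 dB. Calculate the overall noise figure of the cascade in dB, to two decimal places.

1.53 dB

Convert to linear (a loss of L dB is a gain of −L dB): F_i = 10^(NF_i/10), G_i = 10^(G_i,dB/10)
  Stage 1: F_1 = 10^(1.42/10) = 1.387, G_1 = 10^(14.4/10) = 27.54
  Stage 2: F_2 = 10^(2.92/10) = 1.959, G_2 = 10^(20.2/10) = 104.7
  Stage 3: F_3 = 10^(6.08/10) = 4.055, G_3 = 10^(10.0/10) = 10.00
Friis cascade:
  F = 1.387 + (1.959 − 1)/27.54 + (4.055 − 1)/2884 = 1.423
NF = 10 log₁₀(1.423) = 1.53 dB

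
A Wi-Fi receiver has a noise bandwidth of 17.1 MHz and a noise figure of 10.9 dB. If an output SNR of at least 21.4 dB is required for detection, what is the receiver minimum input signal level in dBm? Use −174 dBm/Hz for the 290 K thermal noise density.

−69.4 dBm

Sensitivity = −174 + 10 log₁₀(B) + NF + SNR_min
= −174 + 72.33 + 10.9 + 21.4
= −69.37 dBm → −69.4 dBm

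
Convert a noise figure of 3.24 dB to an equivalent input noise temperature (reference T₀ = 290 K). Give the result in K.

322 K

F = 10^(3.24/10) = 2.10863
T_e = (F − 1)·T₀ = (2.10863 − 1) × 290 = 322 K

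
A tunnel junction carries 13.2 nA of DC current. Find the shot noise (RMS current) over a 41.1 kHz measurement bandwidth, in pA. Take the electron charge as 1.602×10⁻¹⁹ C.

13.2 pA

I_n = √(2qI·B)
2qI·B = 2 × 1.602×10⁻¹⁹ × 1.32×10⁻⁸ × 4.11×10⁴ = 1.74×10⁻²² A²
I_n = √(1.74×10⁻²²) = 1.32×10⁻¹¹ A = 13.2 pA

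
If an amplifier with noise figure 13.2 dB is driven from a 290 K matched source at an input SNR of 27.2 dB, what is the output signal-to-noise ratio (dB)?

14.0 dB

By definition F = SNR_in/SNR_out, so in dB: SNR_out = SNR_in − NF
SNR_out = 27.2 − 13.2 = 14.0 dB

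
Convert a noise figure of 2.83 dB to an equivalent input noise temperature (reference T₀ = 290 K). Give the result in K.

266 K

F = 10^(2.83/10) = 1.91867
T_e = (F − 1)·T₀ = (1.91867 − 1) × 290 = 266 K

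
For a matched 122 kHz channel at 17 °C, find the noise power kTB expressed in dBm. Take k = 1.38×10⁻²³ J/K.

−123.1 dBm

T = 17 °C + 273.15 = 290.15 K
P_n = kTB = 1.38×10⁻²³ × 290.15 × 1.22×10⁵ = 4.88×10⁻¹⁶ W
In dBm: 10 log₁₀(4.88×10⁻¹⁶ / 10⁻³) = −123.1 dBm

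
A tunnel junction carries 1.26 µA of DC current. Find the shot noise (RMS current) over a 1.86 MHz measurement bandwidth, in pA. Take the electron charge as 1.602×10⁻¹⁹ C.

867 pA

I_n = √(2qI·B)
2qI·B = 2 × 1.602×10⁻¹⁹ × 1.26×10⁻⁶ × 1.86×10⁶ = 7.51×10⁻¹⁹ A²
I_n = √(7.51×10⁻¹⁹) = 8.67×10⁻¹⁰ A = 867 pA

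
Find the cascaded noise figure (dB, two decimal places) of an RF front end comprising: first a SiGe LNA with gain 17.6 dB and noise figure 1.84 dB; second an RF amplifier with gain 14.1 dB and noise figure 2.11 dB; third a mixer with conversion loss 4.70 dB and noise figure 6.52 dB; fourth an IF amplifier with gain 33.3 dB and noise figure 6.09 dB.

Convert to linear (a loss of L dB is a gain of −L dB): F_i = 10^(NF_i/10), G_i = 10^(G_i,dB/10)
  Stage 1: F_1 = 10^(1.84/10) = 1.528, G_1 = 10^(17.6/10) = 57.54
  Stage 2: F_2 = 10^(2.11/10) = 1.626, G_2 = 10^(14.1/10) = 25.70
  Stage 3: F_3 = 10^(6.52/10) = 4.487, G_3 = 10^(−4.70/10) = 0.3388
  Stage 4: F_4 = 10^(6.09/10) = 4.064, G_4 = 10^(33.3/10) = 2138
Friis cascade:
  F = 1.528 + (1.626 − 1)/57.54 + (4.487 − 1)/1479 + (4.064 − 1)/501.2 = 1.547
NF = 10 log₁₀(1.547) = 1.89 dB

1.89 dB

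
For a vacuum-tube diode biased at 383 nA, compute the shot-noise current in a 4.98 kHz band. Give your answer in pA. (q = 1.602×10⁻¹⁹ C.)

24.7 pA

I_n = √(2qI·B)
2qI·B = 2 × 1.602×10⁻¹⁹ × 3.83×10⁻⁷ × 4.98×10³ = 6.11×10⁻²² A²
I_n = √(6.11×10⁻²²) = 2.47×10⁻¹¹ A = 24.7 pA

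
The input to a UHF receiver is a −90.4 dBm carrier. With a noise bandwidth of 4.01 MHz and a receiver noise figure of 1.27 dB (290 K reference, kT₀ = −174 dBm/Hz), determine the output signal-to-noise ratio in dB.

Noise floor: N = −174 + 10 log₁₀(B) + NF
10 log₁₀(4.01×10⁶) = 66.03 dB
N = −174 + 66.03 + 1.27 = −106.70 dBm
SNR = P_sig − N = −90.4 − (−106.70) = 16.30 dB → 16.3 dB

16.3 dB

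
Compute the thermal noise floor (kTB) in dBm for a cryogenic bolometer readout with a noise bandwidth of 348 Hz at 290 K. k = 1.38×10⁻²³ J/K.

P_n = kTB = 1.38×10⁻²³ × 290 × 3.48×10² = 1.39×10⁻¹⁸ W
In dBm: 10 log₁₀(1.39×10⁻¹⁸ / 10⁻³) = −148.6 dBm

−148.6 dBm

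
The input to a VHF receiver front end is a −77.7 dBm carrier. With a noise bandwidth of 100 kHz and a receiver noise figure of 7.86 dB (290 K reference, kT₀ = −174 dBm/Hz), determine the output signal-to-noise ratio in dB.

38.4 dB

Noise floor: N = −174 + 10 log₁₀(B) + NF
10 log₁₀(1.00×10⁵) = 50 dB
N = −174 + 50 + 7.86 = −116.14 dBm
SNR = P_sig − N = −77.7 − (−116.14) = 38.44 dB → 38.4 dB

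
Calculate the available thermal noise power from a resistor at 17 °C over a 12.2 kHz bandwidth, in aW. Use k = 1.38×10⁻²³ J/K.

T = 17 °C + 273.15 = 290.15 K
P_n = kTB = 1.38×10⁻²³ × 290.15 × 1.22×10⁴ = 4.88×10⁻¹⁷ W = 48.8 aW

48.8 aW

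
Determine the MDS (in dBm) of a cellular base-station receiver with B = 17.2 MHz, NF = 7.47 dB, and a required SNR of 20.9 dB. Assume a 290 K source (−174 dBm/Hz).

Sensitivity = −174 + 10 log₁₀(B) + NF + SNR_min
= −174 + 72.36 + 7.47 + 20.9
= −73.27 dBm → −73.3 dBm

−73.3 dBm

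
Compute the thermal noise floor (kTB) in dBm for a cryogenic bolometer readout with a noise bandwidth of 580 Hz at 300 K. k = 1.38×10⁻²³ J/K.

P_n = kTB = 1.38×10⁻²³ × 300 × 5.80×10² = 2.40×10⁻¹⁸ W
In dBm: 10 log₁₀(2.40×10⁻¹⁸ / 10⁻³) = −146.2 dBm

−146.2 dBm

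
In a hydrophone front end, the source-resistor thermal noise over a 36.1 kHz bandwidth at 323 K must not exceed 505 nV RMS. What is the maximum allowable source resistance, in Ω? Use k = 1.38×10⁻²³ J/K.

Johnson–Nyquist: V_n = √(4kTRB) ⇒ R = V_n² / (4kTB)
4kTB = 4 × 1.38×10⁻²³ × 323 × 3.61×10⁴ = 6.44×10⁻¹⁶
R = (5.05×10⁻⁷)² / 6.44×10⁻¹⁶ = 3.96×10² Ω = 396 Ω

396 Ω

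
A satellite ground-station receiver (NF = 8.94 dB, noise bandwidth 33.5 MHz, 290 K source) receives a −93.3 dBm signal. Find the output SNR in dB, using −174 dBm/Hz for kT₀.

−3.5 dB

Noise floor: N = −174 + 10 log₁₀(B) + NF
10 log₁₀(3.35×10⁷) = 75.25 dB
N = −174 + 75.25 + 8.94 = −89.81 dBm
SNR = P_sig − N = −93.3 − (−89.81) = −3.49 dB → −3.5 dB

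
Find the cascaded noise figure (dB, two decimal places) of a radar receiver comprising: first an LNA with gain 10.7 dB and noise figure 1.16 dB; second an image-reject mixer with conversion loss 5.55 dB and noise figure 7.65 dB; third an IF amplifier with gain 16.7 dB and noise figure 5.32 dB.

Convert to linear (a loss of L dB is a gain of −L dB): F_i = 10^(NF_i/10), G_i = 10^(G_i,dB/10)
  Stage 1: F_1 = 10^(1.16/10) = 1.306, G_1 = 10^(10.7/10) = 11.75
  Stage 2: F_2 = 10^(7.65/10) = 5.821, G_2 = 10^(−5.55/10) = 0.2786
  Stage 3: F_3 = 10^(5.32/10) = 3.404, G_3 = 10^(16.7/10) = 46.77
Friis cascade:
  F = 1.306 + (5.821 − 1)/11.75 + (3.404 − 1)/3.273 = 2.451
NF = 10 log₁₀(2.451) = 3.89 dB

3.89 dB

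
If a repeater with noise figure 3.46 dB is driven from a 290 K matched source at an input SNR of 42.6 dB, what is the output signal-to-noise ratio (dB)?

39.14 dB

By definition F = SNR_in/SNR_out, so in dB: SNR_out = SNR_in − NF
SNR_out = 42.6 − 3.46 = 39.14 dB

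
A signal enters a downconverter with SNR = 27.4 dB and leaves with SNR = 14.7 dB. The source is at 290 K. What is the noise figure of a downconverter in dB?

NF (dB) = SNR_in(dB) − SNR_out(dB) when the source is at T₀
NF = 27.4 − 14.7 = 12.7 dB

12.7 dB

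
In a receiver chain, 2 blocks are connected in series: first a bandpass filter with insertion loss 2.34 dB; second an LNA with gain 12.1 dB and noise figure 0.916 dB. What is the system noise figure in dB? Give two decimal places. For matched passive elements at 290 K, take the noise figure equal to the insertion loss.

3.26 dB

Convert to linear (a loss of L dB is a gain of −L dB): F_i = 10^(NF_i/10), G_i = 10^(G_i,dB/10)
  Stage 1: F_1 = 10^(2.34/10) = 1.714, G_1 = 10^(−2.34/10) = 0.5834
  Stage 2: F_2 = 10^(0.916/10) = 1.235, G_2 = 10^(12.1/10) = 16.22
Friis cascade:
  F = 1.714 + (1.235 − 1)/0.5834 = 2.116
NF = 10 log₁₀(2.116) = 3.26 dB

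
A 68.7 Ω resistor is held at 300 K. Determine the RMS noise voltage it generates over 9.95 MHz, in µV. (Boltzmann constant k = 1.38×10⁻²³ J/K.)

V_n = √(4kTRB)
4kTRB = 4 × 1.38×10⁻²³ × 300 × 6.87×10¹ × 9.95×10⁶ = 1.13×10⁻¹¹ V²
V_n = √(1.13×10⁻¹¹) = 3.36×10⁻⁶ V = 3.36 µV

3.36 µV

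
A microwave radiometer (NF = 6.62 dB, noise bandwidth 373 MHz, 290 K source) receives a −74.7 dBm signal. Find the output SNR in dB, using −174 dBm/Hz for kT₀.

7.0 dB

Noise floor: N = −174 + 10 log₁₀(B) + NF
10 log₁₀(3.73×10⁸) = 85.72 dB
N = −174 + 85.72 + 6.62 = −81.66 dBm
SNR = P_sig − N = −74.7 − (−81.66) = 6.96 dB → 7.0 dB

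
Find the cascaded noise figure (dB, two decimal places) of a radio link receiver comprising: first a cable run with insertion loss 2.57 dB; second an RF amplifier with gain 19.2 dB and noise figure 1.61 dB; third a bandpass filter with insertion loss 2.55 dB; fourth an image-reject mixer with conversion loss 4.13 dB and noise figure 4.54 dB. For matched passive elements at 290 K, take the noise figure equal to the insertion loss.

Convert to linear (a loss of L dB is a gain of −L dB): F_i = 10^(NF_i/10), G_i = 10^(G_i,dB/10)
  Stage 1: F_1 = 10^(2.57/10) = 1.807, G_1 = 10^(−2.57/10) = 0.5534
  Stage 2: F_2 = 10^(1.61/10) = 1.449, G_2 = 10^(19.2/10) = 83.18
  Stage 3: F_3 = 10^(2.55/10) = 1.799, G_3 = 10^(−2.55/10) = 0.5559
  Stage 4: F_4 = 10^(4.54/10) = 2.844, G_4 = 10^(−4.13/10) = 0.3864
Friis cascade:
  F = 1.807 + (1.449 − 1)/0.5534 + (1.799 − 1)/46.03 + (2.844 − 1)/25.59 = 2.708
NF = 10 log₁₀(2.708) = 4.33 dB

4.33 dB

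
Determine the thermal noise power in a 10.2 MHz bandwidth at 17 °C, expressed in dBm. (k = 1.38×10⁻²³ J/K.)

−103.9 dBm

T = 17 °C + 273.15 = 290.15 K
P_n = kTB = 1.38×10⁻²³ × 290.15 × 1.02×10⁷ = 4.08×10⁻¹⁴ W
In dBm: 10 log₁₀(4.08×10⁻¹⁴ / 10⁻³) = −103.9 dBm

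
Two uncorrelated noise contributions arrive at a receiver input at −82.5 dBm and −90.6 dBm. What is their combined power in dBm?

Convert to linear, add, convert back:
P₁ = 5.62×10⁻¹² W, P₂ = 8.71×10⁻¹³ W
P_tot = 6.49×10⁻¹² W → 10 log₁₀(P_tot / 10⁻³) = −81.9 dBm

−81.9 dBm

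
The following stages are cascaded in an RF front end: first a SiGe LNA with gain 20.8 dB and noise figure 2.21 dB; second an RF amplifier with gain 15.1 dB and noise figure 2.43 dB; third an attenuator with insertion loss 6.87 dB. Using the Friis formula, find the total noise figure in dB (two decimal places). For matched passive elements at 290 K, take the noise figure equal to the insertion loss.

2.23 dB

Convert to linear (a loss of L dB is a gain of −L dB): F_i = 10^(NF_i/10), G_i = 10^(G_i,dB/10)
  Stage 1: F_1 = 10^(2.21/10) = 1.663, G_1 = 10^(20.8/10) = 120.2
  Stage 2: F_2 = 10^(2.43/10) = 1.750, G_2 = 10^(15.1/10) = 32.36
  Stage 3: F_3 = 10^(6.87/10) = 4.864, G_3 = 10^(−6.87/10) = 0.2056
Friis cascade:
  F = 1.663 + (1.750 − 1)/120.2 + (4.864 − 1)/3890 = 1.671
NF = 10 log₁₀(1.671) = 2.23 dB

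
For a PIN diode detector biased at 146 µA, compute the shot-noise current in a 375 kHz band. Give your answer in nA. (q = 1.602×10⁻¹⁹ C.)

I_n = √(2qI·B)
2qI·B = 2 × 1.602×10⁻¹⁹ × 1.46×10⁻⁴ × 3.75×10⁵ = 1.75×10⁻¹⁷ A²
I_n = √(1.75×10⁻¹⁷) = 4.19×10⁻⁹ A = 4.19 nA

4.19 nA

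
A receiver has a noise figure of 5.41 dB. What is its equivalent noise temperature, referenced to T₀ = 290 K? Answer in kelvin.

F = 10^(5.41/10) = 3.47536
T_e = (F − 1)·T₀ = (3.47536 − 1) × 290 = 718 K

718 K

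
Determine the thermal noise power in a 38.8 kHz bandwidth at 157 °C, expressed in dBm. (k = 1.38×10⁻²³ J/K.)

−126.4 dBm

T = 157 °C + 273.15 = 430.15 K
P_n = kTB = 1.38×10⁻²³ × 430.15 × 3.88×10⁴ = 2.30×10⁻¹⁶ W
In dBm: 10 log₁₀(2.30×10⁻¹⁶ / 10⁻³) = −126.4 dBm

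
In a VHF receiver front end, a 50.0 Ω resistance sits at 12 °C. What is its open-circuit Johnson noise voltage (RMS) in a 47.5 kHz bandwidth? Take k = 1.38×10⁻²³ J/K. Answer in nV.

T = 12 °C + 273.15 = 285.15 K
V_n = √(4kTRB)
4kTRB = 4 × 1.38×10⁻²³ × 285.15 × 5.00×10¹ × 4.75×10⁴ = 3.74×10⁻¹⁴ V²
V_n = √(3.74×10⁻¹⁴) = 1.93×10⁻⁷ V = 193 nV

193 nV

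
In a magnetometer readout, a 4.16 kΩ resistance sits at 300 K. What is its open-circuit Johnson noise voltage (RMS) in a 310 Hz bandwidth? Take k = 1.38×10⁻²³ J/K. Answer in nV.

146 nV

V_n = √(4kTRB)
4kTRB = 4 × 1.38×10⁻²³ × 300 × 4.16×10³ × 3.10×10² = 2.14×10⁻¹⁴ V²
V_n = √(2.14×10⁻¹⁴) = 1.46×10⁻⁷ V = 146 nV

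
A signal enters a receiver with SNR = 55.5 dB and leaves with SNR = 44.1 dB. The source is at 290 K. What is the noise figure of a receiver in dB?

11.4 dB

NF (dB) = SNR_in(dB) − SNR_out(dB) when the source is at T₀
NF = 55.5 − 44.1 = 11.4 dB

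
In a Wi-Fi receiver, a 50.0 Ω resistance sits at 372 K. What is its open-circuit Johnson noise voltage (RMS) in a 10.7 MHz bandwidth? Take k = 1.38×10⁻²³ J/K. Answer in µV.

V_n = √(4kTRB)
4kTRB = 4 × 1.38×10⁻²³ × 372 × 5.00×10¹ × 1.07×10⁷ = 1.10×10⁻¹¹ V²
V_n = √(1.10×10⁻¹¹) = 3.31×10⁻⁶ V = 3.31 µV

3.31 µV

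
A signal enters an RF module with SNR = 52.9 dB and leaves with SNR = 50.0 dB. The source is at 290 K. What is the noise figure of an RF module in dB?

NF (dB) = SNR_in(dB) − SNR_out(dB) when the source is at T₀
NF = 52.9 − 50.0 = 2.9 dB

2.9 dB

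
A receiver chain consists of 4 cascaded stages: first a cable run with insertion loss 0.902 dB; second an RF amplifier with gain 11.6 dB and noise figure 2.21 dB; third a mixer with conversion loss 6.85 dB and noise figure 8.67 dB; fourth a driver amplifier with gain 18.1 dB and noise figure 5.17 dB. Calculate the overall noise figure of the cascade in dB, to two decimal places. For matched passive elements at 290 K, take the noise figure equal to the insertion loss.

5.48 dB

Convert to linear (a loss of L dB is a gain of −L dB): F_i = 10^(NF_i/10), G_i = 10^(G_i,dB/10)
  Stage 1: F_1 = 10^(0.902/10) = 1.231, G_1 = 10^(−0.902/10) = 0.8125
  Stage 2: F_2 = 10^(2.21/10) = 1.663, G_2 = 10^(11.6/10) = 14.45
  Stage 3: F_3 = 10^(8.67/10) = 7.362, G_3 = 10^(−6.85/10) = 0.2065
  Stage 4: F_4 = 10^(5.17/10) = 3.289, G_4 = 10^(18.1/10) = 64.57
Friis cascade:
  F = 1.231 + (1.663 − 1)/0.8125 + (7.362 − 1)/11.74 + (3.289 − 1)/2.425 = 3.533
NF = 10 log₁₀(3.533) = 5.48 dB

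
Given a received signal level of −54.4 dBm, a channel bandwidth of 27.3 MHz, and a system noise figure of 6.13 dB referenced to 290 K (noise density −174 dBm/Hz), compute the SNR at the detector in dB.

Noise floor: N = −174 + 10 log₁₀(B) + NF
10 log₁₀(2.73×10⁷) = 74.36 dB
N = −174 + 74.36 + 6.13 = −93.51 dBm
SNR = P_sig − N = −54.4 − (−93.51) = 39.11 dB → 39.1 dB

39.1 dB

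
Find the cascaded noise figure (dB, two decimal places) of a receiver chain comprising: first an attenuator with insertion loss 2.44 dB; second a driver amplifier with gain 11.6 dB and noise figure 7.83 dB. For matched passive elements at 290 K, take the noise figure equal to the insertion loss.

Convert to linear (a loss of L dB is a gain of −L dB): F_i = 10^(NF_i/10), G_i = 10^(G_i,dB/10)
  Stage 1: F_1 = 10^(2.44/10) = 1.754, G_1 = 10^(−2.44/10) = 0.5702
  Stage 2: F_2 = 10^(7.83/10) = 6.067, G_2 = 10^(11.6/10) = 14.45
Friis cascade:
  F = 1.754 + (6.067 − 1)/0.5702 = 10.64
NF = 10 log₁₀(10.64) = 10.27 dB

10.27 dB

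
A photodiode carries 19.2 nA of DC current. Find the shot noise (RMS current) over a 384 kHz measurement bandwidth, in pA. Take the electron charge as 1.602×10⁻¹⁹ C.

48.6 pA

I_n = √(2qI·B)
2qI·B = 2 × 1.602×10⁻¹⁹ × 1.92×10⁻⁸ × 3.84×10⁵ = 2.36×10⁻²¹ A²
I_n = √(2.36×10⁻²¹) = 4.86×10⁻¹¹ A = 48.6 pA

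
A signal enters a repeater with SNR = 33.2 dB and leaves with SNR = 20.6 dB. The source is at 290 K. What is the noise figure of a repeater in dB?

NF (dB) = SNR_in(dB) − SNR_out(dB) when the source is at T₀
NF = 33.2 − 20.6 = 12.6 dB

12.6 dB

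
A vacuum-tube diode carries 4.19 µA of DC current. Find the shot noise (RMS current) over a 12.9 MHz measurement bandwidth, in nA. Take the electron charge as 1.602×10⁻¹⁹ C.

I_n = √(2qI·B)
2qI·B = 2 × 1.602×10⁻¹⁹ × 4.19×10⁻⁶ × 1.29×10⁷ = 1.73×10⁻¹⁷ A²
I_n = √(1.73×10⁻¹⁷) = 4.16×10⁻⁹ A = 4.16 nA

4.16 nA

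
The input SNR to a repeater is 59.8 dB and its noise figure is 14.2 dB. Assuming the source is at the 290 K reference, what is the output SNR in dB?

By definition F = SNR_in/SNR_out, so in dB: SNR_out = SNR_in − NF
SNR_out = 59.8 − 14.2 = 45.6 dB

45.6 dB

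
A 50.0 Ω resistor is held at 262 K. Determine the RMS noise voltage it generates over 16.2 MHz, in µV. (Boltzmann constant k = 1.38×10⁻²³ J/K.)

V_n = √(4kTRB)
4kTRB = 4 × 1.38×10⁻²³ × 262 × 5.00×10¹ × 1.62×10⁷ = 1.17×10⁻¹¹ V²
V_n = √(1.17×10⁻¹¹) = 3.42×10⁻⁶ V = 3.42 µV

3.42 µV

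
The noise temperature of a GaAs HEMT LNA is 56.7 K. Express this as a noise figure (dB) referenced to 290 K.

F = 1 + T_e/T₀ = 1 + 56.7/290 = 1.19552
NF = 10 log₁₀(1.19552) = 0.776 dB

0.776 dB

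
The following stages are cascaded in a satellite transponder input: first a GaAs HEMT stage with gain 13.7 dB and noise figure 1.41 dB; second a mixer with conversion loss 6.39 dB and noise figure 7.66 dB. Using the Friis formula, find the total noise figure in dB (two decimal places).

2.01 dB

Convert to linear (a loss of L dB is a gain of −L dB): F_i = 10^(NF_i/10), G_i = 10^(G_i,dB/10)
  Stage 1: F_1 = 10^(1.41/10) = 1.384, G_1 = 10^(13.7/10) = 23.44
  Stage 2: F_2 = 10^(7.66/10) = 5.834, G_2 = 10^(−6.39/10) = 0.2296
Friis cascade:
  F = 1.384 + (5.834 − 1)/23.44 = 1.590
NF = 10 log₁₀(1.590) = 2.01 dB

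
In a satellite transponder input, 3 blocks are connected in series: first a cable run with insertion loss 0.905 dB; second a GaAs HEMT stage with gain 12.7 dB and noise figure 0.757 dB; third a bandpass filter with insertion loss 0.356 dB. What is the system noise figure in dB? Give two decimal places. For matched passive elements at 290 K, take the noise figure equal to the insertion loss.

1.68 dB

Convert to linear (a loss of L dB is a gain of −L dB): F_i = 10^(NF_i/10), G_i = 10^(G_i,dB/10)
  Stage 1: F_1 = 10^(0.905/10) = 1.232, G_1 = 10^(−0.905/10) = 0.8119
  Stage 2: F_2 = 10^(0.757/10) = 1.190, G_2 = 10^(12.7/10) = 18.62
  Stage 3: F_3 = 10^(0.356/10) = 1.085, G_3 = 10^(−0.356/10) = 0.9213
Friis cascade:
  F = 1.232 + (1.190 − 1)/0.8119 + (1.085 − 1)/15.12 = 1.472
NF = 10 log₁₀(1.472) = 1.68 dB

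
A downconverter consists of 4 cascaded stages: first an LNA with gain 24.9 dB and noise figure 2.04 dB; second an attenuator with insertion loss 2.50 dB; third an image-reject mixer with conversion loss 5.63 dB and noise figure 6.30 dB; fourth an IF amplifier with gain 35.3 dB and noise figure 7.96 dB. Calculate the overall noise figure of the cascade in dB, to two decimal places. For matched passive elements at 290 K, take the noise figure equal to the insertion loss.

Convert to linear (a loss of L dB is a gain of −L dB): F_i = 10^(NF_i/10), G_i = 10^(G_i,dB/10)
  Stage 1: F_1 = 10^(2.04/10) = 1.600, G_1 = 10^(24.9/10) = 309.0
  Stage 2: F_2 = 10^(2.50/10) = 1.778, G_2 = 10^(−2.50/10) = 0.5623
  Stage 3: F_3 = 10^(6.30/10) = 4.266, G_3 = 10^(−5.63/10) = 0.2735
  Stage 4: F_4 = 10^(7.96/10) = 6.252, G_4 = 10^(35.3/10) = 3388
Friis cascade:
  F = 1.600 + (1.778 − 1)/309.0 + (4.266 − 1)/173.8 + (6.252 − 1)/47.53 = 1.731
NF = 10 log₁₀(1.731) = 2.38 dB

2.38 dB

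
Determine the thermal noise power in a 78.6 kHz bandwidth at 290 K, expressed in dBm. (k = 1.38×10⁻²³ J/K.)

P_n = kTB = 1.38×10⁻²³ × 290 × 7.86×10⁴ = 3.15×10⁻¹⁶ W
In dBm: 10 log₁₀(3.15×10⁻¹⁶ / 10⁻³) = −125.0 dBm

−125.0 dBm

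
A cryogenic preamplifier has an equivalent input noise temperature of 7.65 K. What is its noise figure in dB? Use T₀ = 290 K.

0.113 dB

F = 1 + T_e/T₀ = 1 + 7.65/290 = 1.02638
NF = 10 log₁₀(1.02638) = 0.113 dB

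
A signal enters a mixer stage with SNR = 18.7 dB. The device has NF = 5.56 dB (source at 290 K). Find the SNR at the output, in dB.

13.14 dB

By definition F = SNR_in/SNR_out, so in dB: SNR_out = SNR_in − NF
SNR_out = 18.7 − 5.56 = 13.14 dB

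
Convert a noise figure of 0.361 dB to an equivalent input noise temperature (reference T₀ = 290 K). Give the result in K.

F = 10^(0.361/10) = 1.08668
T_e = (F − 1)·T₀ = (1.08668 − 1) × 290 = 25.1 K

25.1 K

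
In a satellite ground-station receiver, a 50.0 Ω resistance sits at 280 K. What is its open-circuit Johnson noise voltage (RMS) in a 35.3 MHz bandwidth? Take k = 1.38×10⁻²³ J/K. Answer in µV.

V_n = √(4kTRB)
4kTRB = 4 × 1.38×10⁻²³ × 280 × 5.00×10¹ × 3.53×10⁷ = 2.73×10⁻¹¹ V²
V_n = √(2.73×10⁻¹¹) = 5.22×10⁻⁶ V = 5.22 µV

5.22 µV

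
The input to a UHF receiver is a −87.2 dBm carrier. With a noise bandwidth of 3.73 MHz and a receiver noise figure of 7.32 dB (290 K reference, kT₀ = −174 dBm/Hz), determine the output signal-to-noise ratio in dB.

Noise floor: N = −174 + 10 log₁₀(B) + NF
10 log₁₀(3.73×10⁶) = 65.72 dB
N = −174 + 65.72 + 7.32 = −100.96 dBm
SNR = P_sig − N = −87.2 − (−100.96) = 13.76 dB → 13.8 dB

13.8 dB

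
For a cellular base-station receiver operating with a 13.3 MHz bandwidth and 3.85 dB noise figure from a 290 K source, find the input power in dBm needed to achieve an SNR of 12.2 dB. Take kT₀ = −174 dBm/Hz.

−86.7 dBm

Sensitivity = −174 + 10 log₁₀(B) + NF + SNR_min
= −174 + 71.24 + 3.85 + 12.2
= −86.71 dBm → −86.7 dBm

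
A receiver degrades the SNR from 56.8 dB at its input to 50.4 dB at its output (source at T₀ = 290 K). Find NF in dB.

6.4 dB

NF (dB) = SNR_in(dB) − SNR_out(dB) when the source is at T₀
NF = 56.8 − 50.4 = 6.4 dB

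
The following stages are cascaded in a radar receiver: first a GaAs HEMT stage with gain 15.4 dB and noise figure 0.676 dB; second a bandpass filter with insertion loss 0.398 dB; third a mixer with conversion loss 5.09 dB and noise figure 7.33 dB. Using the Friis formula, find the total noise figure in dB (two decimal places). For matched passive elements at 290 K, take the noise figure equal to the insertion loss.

Convert to linear (a loss of L dB is a gain of −L dB): F_i = 10^(NF_i/10), G_i = 10^(G_i,dB/10)
  Stage 1: F_1 = 10^(0.676/10) = 1.168, G_1 = 10^(15.4/10) = 34.67
  Stage 2: F_2 = 10^(0.398/10) = 1.096, G_2 = 10^(−0.398/10) = 0.9124
  Stage 3: F_3 = 10^(7.33/10) = 5.408, G_3 = 10^(−5.09/10) = 0.3097
Friis cascade:
  F = 1.168 + (1.096 − 1)/34.67 + (5.408 − 1)/31.64 = 1.311
NF = 10 log₁₀(1.311) = 1.17 dB

1.17 dB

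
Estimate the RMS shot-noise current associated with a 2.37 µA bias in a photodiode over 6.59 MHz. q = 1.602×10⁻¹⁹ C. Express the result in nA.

I_n = √(2qI·B)
2qI·B = 2 × 1.602×10⁻¹⁹ × 2.37×10⁻⁶ × 6.59×10⁶ = 5.00×10⁻¹⁸ A²
I_n = √(5.00×10⁻¹⁸) = 2.24×10⁻⁹ A = 2.24 nA

2.24 nA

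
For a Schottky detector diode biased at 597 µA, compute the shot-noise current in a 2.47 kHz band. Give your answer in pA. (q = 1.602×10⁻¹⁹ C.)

I_n = √(2qI·B)
2qI·B = 2 × 1.602×10⁻¹⁹ × 5.97×10⁻⁴ × 2.47×10³ = 4.72×10⁻¹⁹ A²
I_n = √(4.72×10⁻¹⁹) = 6.87×10⁻¹⁰ A = 687 pA

687 pA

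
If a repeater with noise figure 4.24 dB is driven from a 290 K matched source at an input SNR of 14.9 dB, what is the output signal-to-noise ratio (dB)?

By definition F = SNR_in/SNR_out, so in dB: SNR_out = SNR_in − NF
SNR_out = 14.9 − 4.24 = 10.66 dB

10.66 dB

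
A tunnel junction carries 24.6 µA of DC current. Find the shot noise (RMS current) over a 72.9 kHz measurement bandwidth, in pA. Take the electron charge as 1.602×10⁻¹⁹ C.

I_n = √(2qI·B)
2qI·B = 2 × 1.602×10⁻¹⁹ × 2.46×10⁻⁵ × 7.29×10⁴ = 5.75×10⁻¹⁹ A²
I_n = √(5.75×10⁻¹⁹) = 7.58×10⁻¹⁰ A = 758 pA

758 pA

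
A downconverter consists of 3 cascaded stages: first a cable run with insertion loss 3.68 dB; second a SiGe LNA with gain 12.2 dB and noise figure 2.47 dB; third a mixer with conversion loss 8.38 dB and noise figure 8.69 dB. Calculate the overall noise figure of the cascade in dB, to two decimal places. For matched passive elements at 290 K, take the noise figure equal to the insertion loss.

Convert to linear (a loss of L dB is a gain of −L dB): F_i = 10^(NF_i/10), G_i = 10^(G_i,dB/10)
  Stage 1: F_1 = 10^(3.68/10) = 2.333, G_1 = 10^(−3.68/10) = 0.4285
  Stage 2: F_2 = 10^(2.47/10) = 1.766, G_2 = 10^(12.2/10) = 16.60
  Stage 3: F_3 = 10^(8.69/10) = 7.396, G_3 = 10^(−8.38/10) = 0.1452
Friis cascade:
  F = 2.333 + (1.766 − 1)/0.4285 + (7.396 − 1)/7.112 = 5.020
NF = 10 log₁₀(5.020) = 7.01 dB

7.01 dB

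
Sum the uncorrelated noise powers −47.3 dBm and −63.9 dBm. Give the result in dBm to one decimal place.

Convert to linear, add, convert back:
P₁ = 1.86×10⁻⁸ W, P₂ = 4.07×10⁻¹⁰ W
P_tot = 1.90×10⁻⁸ W → 10 log₁₀(P_tot / 10⁻³) = −47.2 dBm

−47.2 dBm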